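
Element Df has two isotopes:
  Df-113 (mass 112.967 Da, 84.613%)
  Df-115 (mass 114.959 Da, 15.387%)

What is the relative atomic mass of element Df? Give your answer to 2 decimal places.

113.27 Da

The abundance-weighted mean is 0.84613 × 112.967 + 0.15387 × 114.959
= 95.5848 + 17.6887 = 113.2735 Da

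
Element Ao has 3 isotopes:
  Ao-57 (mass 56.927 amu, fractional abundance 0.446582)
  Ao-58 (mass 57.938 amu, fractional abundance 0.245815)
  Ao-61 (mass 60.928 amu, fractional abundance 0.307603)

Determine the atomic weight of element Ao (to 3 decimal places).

58.406 amu

The abundance-weighted mean is 0.446582 × 56.927 + 0.245815 × 57.938 + 0.307603 × 60.928
= 25.4226 + 14.2420 + 18.7416 = 58.4062 amu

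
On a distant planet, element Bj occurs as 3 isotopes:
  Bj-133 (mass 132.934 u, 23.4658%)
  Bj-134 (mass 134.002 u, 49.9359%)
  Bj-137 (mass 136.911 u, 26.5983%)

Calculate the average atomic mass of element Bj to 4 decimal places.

134.5251 u

The abundance-weighted mean is 0.234658 × 132.934 + 0.499359 × 134.002 + 0.265983 × 136.911
= 31.19403 + 66.91510 + 36.41600 = 134.52513 u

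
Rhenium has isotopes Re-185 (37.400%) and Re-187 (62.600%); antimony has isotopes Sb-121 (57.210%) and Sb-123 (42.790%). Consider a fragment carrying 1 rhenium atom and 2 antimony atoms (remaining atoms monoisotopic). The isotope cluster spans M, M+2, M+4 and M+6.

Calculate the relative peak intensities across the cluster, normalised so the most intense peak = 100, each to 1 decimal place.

Rhenium pattern (n=1): 0.3740 : 0.6260
Antimony pattern (n=2): 0.32729841 : 0.48960318 : 0.18309841
Convolve the two distributions (both contribute in 2-u steps):
  M: 0.3740×0.32729841 = 0.122410
  M+2: 0.3740×0.48960318 + 0.6260×0.32729841 = 0.388000
  M+4: 0.3740×0.18309841 + 0.6260×0.48960318 = 0.374970
  M+6: 0.6260×0.18309841 = 0.114620
Scale to base peak (0.388000) = 100: 31.5 : 100.0 : 96.6 : 29.5

31.5 : 100.0 : 96.6 : 29.5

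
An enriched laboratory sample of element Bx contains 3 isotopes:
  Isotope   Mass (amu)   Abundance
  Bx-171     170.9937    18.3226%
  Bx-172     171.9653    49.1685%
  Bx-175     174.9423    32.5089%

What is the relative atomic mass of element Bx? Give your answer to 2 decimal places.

Average mass = Σ (abundance × isotope mass) = 0.183226 × 170.9937 + 0.491685 × 171.9653 + 0.325089 × 174.9423
= 31.33049 + 84.55276 + 56.87182 = 172.75507 amu

172.76 amu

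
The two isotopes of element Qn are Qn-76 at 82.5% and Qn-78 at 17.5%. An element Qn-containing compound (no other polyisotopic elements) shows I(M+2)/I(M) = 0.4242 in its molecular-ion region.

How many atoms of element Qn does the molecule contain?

The M+2/M ratio from n Qn atoms is n · q/p = n · 0.175/0.825.
n = 0.4242 × 0.825/0.175 = 2.00 ≈ 2

2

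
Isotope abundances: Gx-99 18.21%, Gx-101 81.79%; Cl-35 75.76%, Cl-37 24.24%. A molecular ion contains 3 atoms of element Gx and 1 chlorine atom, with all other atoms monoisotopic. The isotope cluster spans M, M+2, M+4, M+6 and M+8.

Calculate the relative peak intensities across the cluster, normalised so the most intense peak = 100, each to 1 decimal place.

Element Gx pattern (n=3): 0.00603851 : 0.0813657 : 0.36545307 : 0.54714272
Chlorine pattern (n=1): 0.7576 : 0.2424
Convolve the two distributions (both contribute in 2-u steps):
  M: 0.00603851×0.7576 = 0.004575
  M+2: 0.00603851×0.2424 + 0.0813657×0.7576 = 0.063106
  M+4: 0.0813657×0.2424 + 0.36545307×0.7576 = 0.296590
  M+6: 0.36545307×0.2424 + 0.54714272×0.7576 = 0.503101
  M+8: 0.54714272×0.2424 = 0.132627
Scale to base peak (0.503101) = 100: 0.9 : 12.5 : 59.0 : 100.0 : 26.4

0.9 : 12.5 : 59.0 : 100.0 : 26.4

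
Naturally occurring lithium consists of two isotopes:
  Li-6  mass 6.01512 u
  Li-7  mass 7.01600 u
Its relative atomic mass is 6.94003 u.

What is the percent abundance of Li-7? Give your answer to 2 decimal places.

With x = fraction of Li-6 (so Li-7 is 1 − x):
6.01512·x + 7.01600·(1 − x) = 6.94003
(6.01512 − 7.01600)·x = 6.94003 − 7.01600
x = -0.07597 / -1.00088 = 0.07590 → 7.59% Li-6, 92.41% Li-7.

92.41%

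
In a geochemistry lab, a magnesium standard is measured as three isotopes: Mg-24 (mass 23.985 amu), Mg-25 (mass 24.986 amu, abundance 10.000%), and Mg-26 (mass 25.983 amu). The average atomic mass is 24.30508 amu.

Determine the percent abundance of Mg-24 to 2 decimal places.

78.99%

The remaining 90.000% is split between Mg-24 (fraction x) and Mg-26 (fraction 0.90000 − x).
Substituting: 23.985x + 25.983(0.90000 − x) = 21.80648
(23.985 − 25.983)x = -1.57822  ⇒  x = 0.78990, y = 0.11010
Mg-24: 78.99%, Mg-26: 11.01%.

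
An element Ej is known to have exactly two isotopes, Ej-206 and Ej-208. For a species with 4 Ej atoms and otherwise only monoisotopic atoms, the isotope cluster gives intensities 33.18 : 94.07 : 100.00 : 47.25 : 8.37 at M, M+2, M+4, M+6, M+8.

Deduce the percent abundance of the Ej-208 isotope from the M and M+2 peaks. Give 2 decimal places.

Write p for the Ej-206 fraction. I(M+2)/I(M) = [C(4,1)·p^3·(1−p)] / p^4 = 4·(1−p)/p = 94.07/33.18 = 2.8351
(1−p)/p = 2.8351/4 = 0.7088  ⇒  p = 1/(1 + 0.7088) = 0.5852
Ej-206: 58.52%, Ej-208: 41.48%.

41.48%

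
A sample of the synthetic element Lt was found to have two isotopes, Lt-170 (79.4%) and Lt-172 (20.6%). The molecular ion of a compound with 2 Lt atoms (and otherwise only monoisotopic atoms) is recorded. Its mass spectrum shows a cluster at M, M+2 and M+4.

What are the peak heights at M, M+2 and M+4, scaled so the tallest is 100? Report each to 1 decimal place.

100.0 : 51.9 : 6.7

Expanding (0.794 + 0.206)^2:
P(M) = 0.794^2 = 0.630436
P(M+2) = 2 × 0.794^1 × 0.206^1 = 0.327128
P(M+4) = 0.206^2 = 0.042436
The M peak is largest (0.630436); scaling to 100 gives 100.0 : 51.9 : 6.7.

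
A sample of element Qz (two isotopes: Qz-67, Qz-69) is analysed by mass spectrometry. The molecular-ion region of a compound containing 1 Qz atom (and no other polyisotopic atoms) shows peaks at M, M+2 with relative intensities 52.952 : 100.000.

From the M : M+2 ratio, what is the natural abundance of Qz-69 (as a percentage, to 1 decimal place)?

65.4%

Let p = fractional abundance of Qz-67. I(M+2)/I(M) = [C(1,1)·p^0·(1−p)] / p^1 = 1·(1−p)/p = 100.000/52.952 = 1.8885
(1−p)/p = 1.8885/1 = 1.8885  ⇒  p = 1/(1 + 1.8885) = 0.3462
Qz-67: 34.6%, Qz-69: 65.4%.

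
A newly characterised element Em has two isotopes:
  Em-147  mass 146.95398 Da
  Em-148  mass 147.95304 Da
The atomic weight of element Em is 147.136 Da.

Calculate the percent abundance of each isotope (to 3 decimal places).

Em-147: 81.781%, Em-148: 18.219%

With x = fraction of Em-147 (so Em-148 is 1 − x):
146.95398·x + 147.95304·(1 − x) = 147.136
(146.95398 − 147.95304)·x = 147.136 − 147.95304
x = -0.81704 / -0.99906 = 0.81781 → 81.781% Em-147, 18.219% Em-148.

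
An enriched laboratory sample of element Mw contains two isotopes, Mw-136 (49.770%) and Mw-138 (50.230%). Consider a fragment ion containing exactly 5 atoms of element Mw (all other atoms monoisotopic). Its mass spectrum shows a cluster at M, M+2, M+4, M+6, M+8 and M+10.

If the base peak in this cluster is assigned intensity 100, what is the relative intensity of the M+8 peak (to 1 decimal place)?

50.5

Term probabilities: M 0.0305, M+2 0.1541, M+4 0.3110, M+6 0.3139, M+8 0.1584, M+10 0.0320. Base peak = M+6.
P(M+6) = C(5,3) × 0.49770^2 × 0.50230^3 = 10 × 0.24770529 × 0.12673295 = 0.313924 (base)
P(M+8) = C(5,4) × 0.49770^1 × 0.50230^4 = 5 × 0.4977 × 0.06365796 = 0.158413
Relative intensity = 0.158413 / 0.313924 × 100 = 50.5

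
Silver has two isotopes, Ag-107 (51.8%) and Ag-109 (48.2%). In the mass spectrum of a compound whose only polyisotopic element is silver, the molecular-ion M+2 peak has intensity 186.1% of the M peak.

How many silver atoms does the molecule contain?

With n Ag atoms, P(M+2)/P(M) = C(n,1)·p^(n−1)q / p^n = n·q/p = n · 0.482/0.518.
n = 1.861 × 0.518/0.482 = 2.00 ≈ 2

2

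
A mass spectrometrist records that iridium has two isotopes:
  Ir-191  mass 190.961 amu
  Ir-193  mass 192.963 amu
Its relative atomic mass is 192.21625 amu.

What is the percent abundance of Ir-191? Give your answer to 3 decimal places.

Writing the weighted mean with unknown fraction x of Ir-191:
190.961·x + 192.963·(1 − x) = 192.21625
(190.961 − 192.963)·x = 192.21625 − 192.963
x = -0.74675 / -2.002 = 0.37300 → 37.300% Ir-191, 62.700% Ir-193.

37.300%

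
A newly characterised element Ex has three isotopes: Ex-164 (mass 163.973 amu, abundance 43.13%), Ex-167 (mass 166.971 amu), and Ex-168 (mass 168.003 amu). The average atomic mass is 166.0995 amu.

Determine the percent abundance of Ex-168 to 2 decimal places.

40.85%

The remaining 56.87% is split between Ex-167 (fraction x) and Ex-168 (fraction 0.5687 − x).
Substituting: 166.971x + 168.003(0.5687 − x) = 95.3779451
(166.971 − 168.003)x = -0.165361  ⇒  x = 0.16023, y = 0.40847
Ex-167: 16.02%, Ex-168: 40.85%.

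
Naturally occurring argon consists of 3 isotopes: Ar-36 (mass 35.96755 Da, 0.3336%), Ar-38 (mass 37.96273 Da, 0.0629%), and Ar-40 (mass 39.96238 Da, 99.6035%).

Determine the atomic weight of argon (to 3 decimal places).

39.948 Da

Average mass = Σ (abundance × isotope mass) = 0.003336 × 35.96755 + 0.000629 × 37.96273 + 0.996035 × 39.96238
= 0.119988 + 0.023879 + 39.803929 = 39.947796 Da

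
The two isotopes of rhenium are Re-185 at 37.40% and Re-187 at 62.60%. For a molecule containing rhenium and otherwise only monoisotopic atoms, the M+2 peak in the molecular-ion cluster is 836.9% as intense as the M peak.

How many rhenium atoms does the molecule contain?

The M+2/M ratio from n Re atoms is n · q/p = n · 0.6260/0.3740.
n = 8.369 × 0.3740/0.6260 = 5.00 ≈ 5

5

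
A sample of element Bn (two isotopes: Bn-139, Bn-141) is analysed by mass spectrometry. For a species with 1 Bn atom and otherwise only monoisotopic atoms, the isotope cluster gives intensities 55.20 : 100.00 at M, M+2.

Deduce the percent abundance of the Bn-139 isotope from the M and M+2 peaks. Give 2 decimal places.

35.57%

Write p for the Bn-139 fraction. I(M+2)/I(M) = [C(1,1)·p^0·(1−p)] / p^1 = 1·(1−p)/p = 100.00/55.20 = 1.8116
(1−p)/p = 1.8116/1 = 1.8116  ⇒  p = 1/(1 + 1.8116) = 0.3557
Bn-139: 35.57%, Bn-141: 64.43%.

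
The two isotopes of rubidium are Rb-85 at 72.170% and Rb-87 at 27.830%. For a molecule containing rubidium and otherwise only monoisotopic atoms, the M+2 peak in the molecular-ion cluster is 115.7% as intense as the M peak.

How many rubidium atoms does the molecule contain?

The M+2/M ratio from n Rb atoms is n · q/p = n · 0.27830/0.72170.
n = 1.157 × 0.72170/0.27830 = 3.00 ≈ 3

3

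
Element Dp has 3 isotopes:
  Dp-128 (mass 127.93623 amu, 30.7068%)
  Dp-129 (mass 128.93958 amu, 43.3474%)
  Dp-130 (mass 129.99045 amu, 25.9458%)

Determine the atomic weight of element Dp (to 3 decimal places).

128.904 amu

The abundance-weighted mean is 0.307068 × 127.93623 + 0.433474 × 128.93958 + 0.259458 × 129.99045
= 39.285122 + 55.891956 + 33.727062 = 128.904140 amu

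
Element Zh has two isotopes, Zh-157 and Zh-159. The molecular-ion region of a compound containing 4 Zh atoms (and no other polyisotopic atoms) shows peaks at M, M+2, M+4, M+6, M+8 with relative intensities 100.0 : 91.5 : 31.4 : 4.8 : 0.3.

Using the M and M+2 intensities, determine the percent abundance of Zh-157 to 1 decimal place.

81.4%

If p is the fraction of Zh that is Zh-157, then I(M+2)/I(M) = [C(4,1)·p^3·(1−p)] / p^4 = 4·(1−p)/p = 91.5/100.0 = 0.9150
(1−p)/p = 0.9150/4 = 0.2288  ⇒  p = 1/(1 + 0.2288) = 0.8138
Zh-157: 81.4%, Zh-159: 18.6%.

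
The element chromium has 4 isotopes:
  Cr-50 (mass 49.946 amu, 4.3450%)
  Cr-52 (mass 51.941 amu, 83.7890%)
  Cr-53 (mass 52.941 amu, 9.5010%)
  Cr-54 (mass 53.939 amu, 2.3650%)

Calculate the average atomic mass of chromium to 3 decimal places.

51.997 amu

Ar = Σ fᵢ·mᵢ = 0.043450 × 49.946 + 0.837890 × 51.941 + 0.095010 × 52.941 + 0.023650 × 53.939
= 2.1702 + 43.5208 + 5.0299 + 1.2757 = 51.9966 amu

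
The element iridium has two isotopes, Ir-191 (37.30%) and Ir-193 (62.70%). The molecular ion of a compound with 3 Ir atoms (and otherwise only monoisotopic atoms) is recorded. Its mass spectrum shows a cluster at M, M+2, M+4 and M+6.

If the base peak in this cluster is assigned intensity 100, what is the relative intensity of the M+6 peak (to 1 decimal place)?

56.0

(0.3730 + 0.6270)^3 gives M 0.0519, M+2 0.2617, M+4 0.4399, M+6 0.2465; the largest is M+4.
P(M+4) = C(3,2) × 0.3730^1 × 0.6270^2 = 3 × 0.3730 × 0.393129 = 0.439911 (base)
P(M+6) = C(3,3) × 0.3730^0 × 0.6270^3 = 1 × 1.0000 × 0.24649188 = 0.246492
Relative intensity = 0.246492 / 0.439911 × 100 = 56.0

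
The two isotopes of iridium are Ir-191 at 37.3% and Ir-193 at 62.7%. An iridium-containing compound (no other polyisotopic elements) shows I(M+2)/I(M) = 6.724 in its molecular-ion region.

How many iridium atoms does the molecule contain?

With n Ir atoms, P(M+2)/P(M) = C(n,1)·p^(n−1)q / p^n = n·q/p = n · 0.627/0.373.
n = 6.724 × 0.373/0.627 = 4.00 ≈ 4

4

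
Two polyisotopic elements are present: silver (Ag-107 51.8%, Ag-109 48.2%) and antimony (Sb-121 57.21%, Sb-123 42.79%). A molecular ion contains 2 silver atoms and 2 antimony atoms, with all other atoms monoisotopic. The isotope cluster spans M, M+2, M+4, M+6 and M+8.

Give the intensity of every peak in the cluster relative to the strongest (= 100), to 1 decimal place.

Silver pattern (n=2): 0.268324 : 0.499352 : 0.232324
Antimony pattern (n=2): 0.32729841 : 0.48960318 : 0.18309841
Convolve the two distributions (both contribute in 2-u steps):
  M: 0.268324×0.32729841 = 0.087822
  M+2: 0.268324×0.48960318 + 0.499352×0.32729841 = 0.294809
  M+4: 0.268324×0.18309841 + 0.499352×0.48960318 + 0.232324×0.32729841 = 0.369653
  M+6: 0.499352×0.18309841 + 0.232324×0.48960318 = 0.205177
  M+8: 0.232324×0.18309841 = 0.042538
Scale to base peak (0.369653) = 100: 23.8 : 79.8 : 100.0 : 55.5 : 11.5

23.8 : 79.8 : 100.0 : 55.5 : 11.5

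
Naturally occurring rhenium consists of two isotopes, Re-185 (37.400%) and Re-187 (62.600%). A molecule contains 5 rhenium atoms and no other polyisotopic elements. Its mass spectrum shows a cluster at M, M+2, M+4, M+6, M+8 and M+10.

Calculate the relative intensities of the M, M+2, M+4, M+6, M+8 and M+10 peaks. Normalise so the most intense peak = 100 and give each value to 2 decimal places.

Expanding (0.37400 + 0.62600)^5:
P(M) = 0.37400^5 = 0.007317
P(M+2) = 5 × 0.37400^4 × 0.62600^1 = 0.061239
P(M+4) = 10 × 0.37400^3 × 0.62600^2 = 0.205005
P(M+6) = 10 × 0.37400^2 × 0.62600^3 = 0.343136
P(M+8) = 5 × 0.37400^1 × 0.62600^4 = 0.287170
P(M+10) = 0.62600^5 = 0.096133
The M+6 peak is largest (0.343136); scaling to 100 gives 2.13 : 17.85 : 59.74 : 100.00 : 83.69 : 28.02.

2.13 : 17.85 : 59.74 : 100.00 : 83.69 : 28.02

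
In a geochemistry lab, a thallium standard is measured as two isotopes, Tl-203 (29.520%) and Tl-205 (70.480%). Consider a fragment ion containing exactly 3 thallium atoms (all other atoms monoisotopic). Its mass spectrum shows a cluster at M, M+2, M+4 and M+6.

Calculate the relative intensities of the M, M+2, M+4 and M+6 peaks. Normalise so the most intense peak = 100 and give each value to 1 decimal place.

Expanding (0.29520 + 0.70480)^3:
P(M) = 0.29520^3 = 0.025725
P(M+2) = 3 × 0.29520^2 × 0.70480^1 = 0.184255
P(M+4) = 3 × 0.29520^1 × 0.70480^2 = 0.439916
P(M+6) = 0.70480^3 = 0.350104
The M+4 peak is largest (0.439916); scaling to 100 gives 5.8 : 41.9 : 100.0 : 79.6.

5.8 : 41.9 : 100.0 : 79.6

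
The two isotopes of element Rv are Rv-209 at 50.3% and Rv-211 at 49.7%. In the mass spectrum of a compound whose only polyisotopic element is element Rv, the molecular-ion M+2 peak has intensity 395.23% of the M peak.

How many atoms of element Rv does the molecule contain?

4

For n independent Rv atoms, I(M+2)/I(M) = n · (abundance Rv-211) / (abundance Rv-209) = n · 0.497/0.503.
n = 3.9523 × 0.503/0.497 = 4.00 ≈ 4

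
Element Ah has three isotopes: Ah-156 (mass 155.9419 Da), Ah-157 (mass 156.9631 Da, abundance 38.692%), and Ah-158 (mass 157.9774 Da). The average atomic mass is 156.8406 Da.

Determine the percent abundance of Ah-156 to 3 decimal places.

The remaining 61.308% is split between Ah-156 (fraction x) and Ah-158 (fraction 0.61308 − x).
Substituting: 155.9419x + 157.9774(0.61308 − x) = 96.108437348
(155.9419 − 157.9774)x = -0.744347044  ⇒  x = 0.36568, y = 0.24740
Ah-156: 36.568%, Ah-158: 24.740%.

36.568%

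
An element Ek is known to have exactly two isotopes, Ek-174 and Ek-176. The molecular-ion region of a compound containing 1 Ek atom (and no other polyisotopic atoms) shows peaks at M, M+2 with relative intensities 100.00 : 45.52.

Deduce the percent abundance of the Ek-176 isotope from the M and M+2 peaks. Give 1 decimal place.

31.3%

Write p for the Ek-174 fraction. I(M+2)/I(M) = [C(1,1)·p^0·(1−p)] / p^1 = 1·(1−p)/p = 45.52/100.00 = 0.4552
(1−p)/p = 0.4552/1 = 0.4552  ⇒  p = 1/(1 + 0.4552) = 0.6872
Ek-174: 68.7%, Ek-176: 31.3%.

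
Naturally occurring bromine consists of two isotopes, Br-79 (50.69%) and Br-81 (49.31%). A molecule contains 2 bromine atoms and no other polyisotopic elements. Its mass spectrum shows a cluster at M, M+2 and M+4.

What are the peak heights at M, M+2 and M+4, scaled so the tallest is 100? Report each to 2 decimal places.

51.40 : 100.00 : 48.64

The 2 Br atoms are independent, so intensities follow the terms of (0.5069 + 0.4931)^2.
P(M) = 0.5069^2 = 0.256948
P(M+2) = 2 × 0.5069^1 × 0.4931^1 = 0.499905
P(M+4) = 0.4931^2 = 0.243148
The M+2 peak is largest (0.499905); scaling to 100 gives 51.40 : 100.00 : 48.64.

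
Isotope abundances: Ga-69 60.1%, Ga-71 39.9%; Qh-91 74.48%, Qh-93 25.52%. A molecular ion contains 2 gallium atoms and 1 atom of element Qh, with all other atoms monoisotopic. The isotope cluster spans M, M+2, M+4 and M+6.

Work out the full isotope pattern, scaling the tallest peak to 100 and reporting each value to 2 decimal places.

Gallium pattern (n=2): 0.361201 : 0.479598 : 0.159201
Element Qh pattern (n=1): 0.7448 : 0.2552
Convolve the two distributions (both contribute in 2-u steps):
  M: 0.361201×0.7448 = 0.269023
  M+2: 0.361201×0.2552 + 0.479598×0.7448 = 0.449383
  M+4: 0.479598×0.2552 + 0.159201×0.7448 = 0.240966
  M+6: 0.159201×0.2552 = 0.040628
Scale to base peak (0.449383) = 100: 59.86 : 100.00 : 53.62 : 9.04

59.86 : 100.00 : 53.62 : 9.04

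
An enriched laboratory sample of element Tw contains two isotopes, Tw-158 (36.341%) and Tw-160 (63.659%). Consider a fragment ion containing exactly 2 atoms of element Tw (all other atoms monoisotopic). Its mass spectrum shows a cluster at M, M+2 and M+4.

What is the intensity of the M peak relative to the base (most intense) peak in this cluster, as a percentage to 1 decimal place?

28.5%

(0.36341 + 0.63659)^2 gives M 0.1321, M+2 0.4627, M+4 0.4052; the largest is M+2.
P(M+2) = C(2,1) × 0.36341^1 × 0.63659^1 = 2 × 0.36341 × 0.63659 = 0.462686 (base)
P(M) = C(2,0) × 0.36341^2 × 0.63659^0 = 1 × 0.13206683 × 1.0000 = 0.132067
Relative intensity = 0.132067 / 0.462686 × 100 = 28.5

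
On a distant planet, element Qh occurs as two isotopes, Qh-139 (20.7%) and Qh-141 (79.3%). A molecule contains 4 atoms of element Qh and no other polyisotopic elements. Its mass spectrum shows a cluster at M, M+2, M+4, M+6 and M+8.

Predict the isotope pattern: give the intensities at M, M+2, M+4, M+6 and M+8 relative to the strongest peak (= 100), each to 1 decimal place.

Each Qh atom is independently Qh-139 (p = 0.207) or Qh-141 (q = 0.793); the cluster is the binomial expansion (p + q)^4.
P(M) = 0.207^4 = 0.001836
P(M+2) = 4 × 0.207^3 × 0.793^1 = 0.028135
P(M+4) = 6 × 0.207^2 × 0.793^2 = 0.161673
P(M+6) = 4 × 0.207^1 × 0.793^3 = 0.412905
P(M+8) = 0.793^4 = 0.395451
The M+6 peak is largest (0.412905); scaling to 100 gives 0.4 : 6.8 : 39.2 : 100.0 : 95.8.

0.4 : 6.8 : 39.2 : 100.0 : 95.8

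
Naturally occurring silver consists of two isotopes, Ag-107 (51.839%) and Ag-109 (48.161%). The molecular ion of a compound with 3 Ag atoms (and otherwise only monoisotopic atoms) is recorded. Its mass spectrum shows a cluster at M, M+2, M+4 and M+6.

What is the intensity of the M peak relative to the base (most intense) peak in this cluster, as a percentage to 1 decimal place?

35.9%

Term probabilities: M 0.1393, M+2 0.3883, M+4 0.3607, M+6 0.1117. Base peak = M+2.
P(M+2) = C(3,1) × 0.51839^2 × 0.48161^1 = 3 × 0.26872819 × 0.48161 = 0.388267 (base)
P(M) = C(3,0) × 0.51839^3 × 0.48161^0 = 1 × 0.13930601 × 1.0000 = 0.139306
Relative intensity = 0.139306 / 0.388267 × 100 = 35.9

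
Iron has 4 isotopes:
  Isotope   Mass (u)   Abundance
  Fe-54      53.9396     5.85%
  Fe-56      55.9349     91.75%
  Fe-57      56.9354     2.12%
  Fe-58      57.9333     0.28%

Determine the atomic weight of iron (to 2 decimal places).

Average mass = Σ (abundance × isotope mass) = 0.0585 × 53.9396 + 0.9175 × 55.9349 + 0.0212 × 56.9354 + 0.0028 × 57.9333
= 3.15547 + 51.32027 + 1.20703 + 0.16221 = 55.84498 u

55.84 u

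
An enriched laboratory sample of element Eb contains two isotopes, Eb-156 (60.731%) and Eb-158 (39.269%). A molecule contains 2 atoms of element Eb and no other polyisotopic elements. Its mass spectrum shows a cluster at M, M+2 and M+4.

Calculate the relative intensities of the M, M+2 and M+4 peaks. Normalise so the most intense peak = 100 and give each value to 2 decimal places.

The 2 Eb atoms are independent, so intensities follow the terms of (0.60731 + 0.39269)^2.
P(M) = 0.60731^2 = 0.368825
P(M+2) = 2 × 0.60731^1 × 0.39269^1 = 0.476969
P(M+4) = 0.39269^2 = 0.154205
The M+2 peak is largest (0.476969); scaling to 100 gives 77.33 : 100.00 : 32.33.

77.33 : 100.00 : 32.33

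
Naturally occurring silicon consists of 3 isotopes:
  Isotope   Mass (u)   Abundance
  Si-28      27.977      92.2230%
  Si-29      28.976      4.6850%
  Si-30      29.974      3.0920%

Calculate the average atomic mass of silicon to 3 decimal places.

28.086 u

Ar = Σ fᵢ·mᵢ = 0.922230 × 27.977 + 0.046850 × 28.976 + 0.030920 × 29.974
= 25.8012 + 1.3575 + 0.9268 = 28.0855 u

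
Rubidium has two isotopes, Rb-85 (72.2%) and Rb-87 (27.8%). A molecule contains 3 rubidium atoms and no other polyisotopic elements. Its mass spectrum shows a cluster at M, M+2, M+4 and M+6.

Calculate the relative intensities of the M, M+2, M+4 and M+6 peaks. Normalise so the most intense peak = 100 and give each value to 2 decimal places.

86.57 : 100.00 : 38.50 : 4.94

The 3 Rb atoms are independent, so intensities follow the terms of (0.722 + 0.278)^3.
P(M) = 0.722^3 = 0.376367
P(M+2) = 3 × 0.722^2 × 0.278^1 = 0.434751
P(M+4) = 3 × 0.722^1 × 0.278^2 = 0.167397
P(M+6) = 0.278^3 = 0.021485
The M+2 peak is largest (0.434751); scaling to 100 gives 86.57 : 100.00 : 38.50 : 4.94.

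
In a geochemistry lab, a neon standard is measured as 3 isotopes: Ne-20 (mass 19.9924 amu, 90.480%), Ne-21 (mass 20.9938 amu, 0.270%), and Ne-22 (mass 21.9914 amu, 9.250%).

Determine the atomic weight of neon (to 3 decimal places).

20.180 amu

Ar = Σ fᵢ·mᵢ = 0.90480 × 19.9924 + 0.00270 × 20.9938 + 0.09250 × 21.9914
= 18.08912 + 0.05668 + 2.03420 = 20.18000 amu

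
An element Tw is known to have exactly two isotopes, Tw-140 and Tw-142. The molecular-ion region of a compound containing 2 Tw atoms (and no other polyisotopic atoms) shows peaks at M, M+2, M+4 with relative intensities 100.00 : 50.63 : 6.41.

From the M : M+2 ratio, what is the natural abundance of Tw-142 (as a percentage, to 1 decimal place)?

20.2%

If p is the fraction of Tw that is Tw-140, then I(M+2)/I(M) = [C(2,1)·p^1·(1−p)] / p^2 = 2·(1−p)/p = 50.63/100.00 = 0.5063
(1−p)/p = 0.5063/2 = 0.2531  ⇒  p = 1/(1 + 0.2531) = 0.7980
Tw-140: 79.8%, Tw-142: 20.2%.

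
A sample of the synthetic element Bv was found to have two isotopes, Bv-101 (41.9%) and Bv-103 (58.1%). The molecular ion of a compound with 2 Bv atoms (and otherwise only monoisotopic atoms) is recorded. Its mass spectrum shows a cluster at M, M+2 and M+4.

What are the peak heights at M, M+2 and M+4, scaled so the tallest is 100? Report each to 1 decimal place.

36.1 : 100.0 : 69.3

The 2 Bv atoms are independent, so intensities follow the terms of (0.419 + 0.581)^2.
P(M) = 0.419^2 = 0.175561
P(M+2) = 2 × 0.419^1 × 0.581^1 = 0.486878
P(M+4) = 0.581^2 = 0.337561
The M+2 peak is largest (0.486878); scaling to 100 gives 36.1 : 100.0 : 69.3.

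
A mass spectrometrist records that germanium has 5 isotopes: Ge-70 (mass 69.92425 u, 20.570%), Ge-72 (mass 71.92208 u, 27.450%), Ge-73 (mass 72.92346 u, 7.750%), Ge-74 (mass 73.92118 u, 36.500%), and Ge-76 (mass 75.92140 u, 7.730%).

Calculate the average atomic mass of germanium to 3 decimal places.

Ar = Σ fᵢ·mᵢ = 0.20570 × 69.92425 + 0.27450 × 71.92208 + 0.07750 × 72.92346 + 0.36500 × 73.92118 + 0.07730 × 75.92140
= 14.383418 + 19.742611 + 5.651568 + 26.981231 + 5.868724 = 72.627552 u

72.628 u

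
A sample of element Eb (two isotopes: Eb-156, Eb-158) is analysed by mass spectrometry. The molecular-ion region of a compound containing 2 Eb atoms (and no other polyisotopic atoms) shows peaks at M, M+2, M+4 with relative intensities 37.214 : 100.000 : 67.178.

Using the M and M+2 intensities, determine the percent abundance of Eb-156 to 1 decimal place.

If p is the fraction of Eb that is Eb-156, then I(M+2)/I(M) = [C(2,1)·p^1·(1−p)] / p^2 = 2·(1−p)/p = 100.000/37.214 = 2.6872
(1−p)/p = 2.6872/2 = 1.3436  ⇒  p = 1/(1 + 1.3436) = 0.4267
Eb-156: 42.7%, Eb-158: 57.3%.

42.7%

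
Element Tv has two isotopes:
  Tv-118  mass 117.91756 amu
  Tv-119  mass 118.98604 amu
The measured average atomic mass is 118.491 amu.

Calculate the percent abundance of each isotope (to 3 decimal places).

Tv-118: 46.331%, Tv-119: 53.669%

Writing the weighted mean with unknown fraction x of Tv-118:
117.91756·x + 118.98604·(1 − x) = 118.491
(117.91756 − 118.98604)·x = 118.491 − 118.98604
x = -0.49504 / -1.06848 = 0.46331 → 46.331% Tv-118, 53.669% Tv-119.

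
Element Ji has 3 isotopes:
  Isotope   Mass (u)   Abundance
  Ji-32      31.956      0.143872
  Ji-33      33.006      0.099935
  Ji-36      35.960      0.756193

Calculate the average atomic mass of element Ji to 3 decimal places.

The abundance-weighted mean is 0.143872 × 31.956 + 0.099935 × 33.006 + 0.756193 × 35.960
= 4.5976 + 3.2985 + 27.1927 = 35.0888 u

35.089 u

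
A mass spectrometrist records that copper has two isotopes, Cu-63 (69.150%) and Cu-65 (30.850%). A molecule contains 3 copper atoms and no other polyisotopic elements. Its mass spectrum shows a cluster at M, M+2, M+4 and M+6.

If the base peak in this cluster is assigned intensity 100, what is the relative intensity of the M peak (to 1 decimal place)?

74.7

Binomial terms of (0.69150 + 0.30850)^3: M 0.3307, M+2 0.4425, M+4 0.1974, M+6 0.0294 → M+2 is the base peak.
P(M+2) = C(3,1) × 0.69150^2 × 0.30850^1 = 3 × 0.47817225 × 0.3085 = 0.442548 (base)
P(M) = C(3,0) × 0.69150^3 × 0.30850^0 = 1 × 0.33065611 × 1.0000 = 0.330656
Relative intensity = 0.330656 / 0.442548 × 100 = 74.7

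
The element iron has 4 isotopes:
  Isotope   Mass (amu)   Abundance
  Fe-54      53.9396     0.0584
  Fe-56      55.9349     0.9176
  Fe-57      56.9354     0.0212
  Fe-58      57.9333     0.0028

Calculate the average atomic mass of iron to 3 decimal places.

Weight each isotope mass by its fractional abundance: 0.0584 × 53.9396 + 0.9176 × 55.9349 + 0.0212 × 56.9354 + 0.0028 × 57.9333
= 3.15007 + 51.32586 + 1.20703 + 0.16221 = 55.84517 amu

55.845 amu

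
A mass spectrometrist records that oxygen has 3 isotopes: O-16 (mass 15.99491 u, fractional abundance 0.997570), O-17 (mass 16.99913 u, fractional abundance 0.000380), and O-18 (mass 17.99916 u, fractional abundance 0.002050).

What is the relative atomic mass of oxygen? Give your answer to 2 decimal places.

The abundance-weighted mean is 0.997570 × 15.99491 + 0.000380 × 16.99913 + 0.002050 × 17.99916
= 15.956042 + 0.006460 + 0.036898 = 15.999400 u

16.00 u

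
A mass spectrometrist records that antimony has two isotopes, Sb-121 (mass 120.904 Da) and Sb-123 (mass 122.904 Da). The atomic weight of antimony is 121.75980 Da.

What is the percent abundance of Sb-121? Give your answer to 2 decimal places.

57.21%

With x = fraction of Sb-121 (so Sb-123 is 1 − x):
120.904·x + 122.904·(1 − x) = 121.75980
(120.904 − 122.904)·x = 121.75980 − 122.904
x = -1.14420 / -2.000 = 0.57210 → 57.21% Sb-121, 42.79% Sb-123.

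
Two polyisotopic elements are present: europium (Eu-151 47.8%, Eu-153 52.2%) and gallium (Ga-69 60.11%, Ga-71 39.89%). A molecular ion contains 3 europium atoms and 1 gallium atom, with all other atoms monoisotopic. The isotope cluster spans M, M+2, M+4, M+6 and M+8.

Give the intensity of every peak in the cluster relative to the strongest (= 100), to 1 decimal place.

Europium pattern (n=3): 0.10921535 : 0.35780594 : 0.39074206 : 0.14223665
Gallium pattern (n=1): 0.6011 : 0.3989
Convolve the two distributions (both contribute in 2-u steps):
  M: 0.10921535×0.6011 = 0.065649
  M+2: 0.10921535×0.3989 + 0.35780594×0.6011 = 0.258643
  M+4: 0.35780594×0.3989 + 0.39074206×0.6011 = 0.377604
  M+6: 0.39074206×0.3989 + 0.14223665×0.6011 = 0.241365
  M+8: 0.14223665×0.3989 = 0.056738
Scale to base peak (0.377604) = 100: 17.4 : 68.5 : 100.0 : 63.9 : 15.0

17.4 : 68.5 : 100.0 : 63.9 : 15.0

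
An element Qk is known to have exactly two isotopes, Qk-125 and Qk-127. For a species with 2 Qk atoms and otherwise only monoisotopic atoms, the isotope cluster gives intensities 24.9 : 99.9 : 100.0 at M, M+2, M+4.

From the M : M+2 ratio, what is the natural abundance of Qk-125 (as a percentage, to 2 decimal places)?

Let p = fractional abundance of Qk-125. I(M+2)/I(M) = [C(2,1)·p^1·(1−p)] / p^2 = 2·(1−p)/p = 99.9/24.9 = 4.0120
(1−p)/p = 4.0120/2 = 2.0060  ⇒  p = 1/(1 + 2.0060) = 0.3327
Qk-125: 33.27%, Qk-127: 66.73%.

33.27%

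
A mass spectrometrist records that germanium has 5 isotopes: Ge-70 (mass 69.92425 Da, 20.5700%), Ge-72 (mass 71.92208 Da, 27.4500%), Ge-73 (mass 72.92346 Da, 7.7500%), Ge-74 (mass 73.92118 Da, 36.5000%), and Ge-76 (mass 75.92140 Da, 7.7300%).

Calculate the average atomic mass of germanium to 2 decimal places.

Ar = Σ fᵢ·mᵢ = 0.205700 × 69.92425 + 0.274500 × 71.92208 + 0.077500 × 72.92346 + 0.365000 × 73.92118 + 0.077300 × 75.92140
= 14.383418 + 19.742611 + 5.651568 + 26.981231 + 5.868724 = 72.627552 Da

72.63 Da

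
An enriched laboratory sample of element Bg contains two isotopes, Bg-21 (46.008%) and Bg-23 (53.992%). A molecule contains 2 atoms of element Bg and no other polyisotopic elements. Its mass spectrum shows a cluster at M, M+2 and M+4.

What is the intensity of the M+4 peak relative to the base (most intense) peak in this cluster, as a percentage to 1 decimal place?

(0.46008 + 0.53992)^2 gives M 0.2117, M+2 0.4968, M+4 0.2915; the largest is M+2.
P(M+2) = C(2,1) × 0.46008^1 × 0.53992^1 = 2 × 0.46008 × 0.53992 = 0.496813 (base)
P(M+4) = C(2,2) × 0.46008^0 × 0.53992^2 = 1 × 1.0000 × 0.29151361 = 0.291514
Relative intensity = 0.291514 / 0.496813 × 100 = 58.7

58.7%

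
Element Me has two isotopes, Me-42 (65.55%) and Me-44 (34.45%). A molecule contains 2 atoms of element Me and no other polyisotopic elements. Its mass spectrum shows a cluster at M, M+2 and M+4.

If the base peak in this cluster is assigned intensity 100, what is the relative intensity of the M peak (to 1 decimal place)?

95.1

Binomial terms of (0.6555 + 0.3445)^2: M 0.4297, M+2 0.4516, M+4 0.1187 → M+2 is the base peak.
P(M+2) = C(2,1) × 0.6555^1 × 0.3445^1 = 2 × 0.6555 × 0.3445 = 0.451640 (base)
P(M) = C(2,0) × 0.6555^2 × 0.3445^0 = 1 × 0.42968025 × 1.0000 = 0.429680
Relative intensity = 0.429680 / 0.451640 × 100 = 95.1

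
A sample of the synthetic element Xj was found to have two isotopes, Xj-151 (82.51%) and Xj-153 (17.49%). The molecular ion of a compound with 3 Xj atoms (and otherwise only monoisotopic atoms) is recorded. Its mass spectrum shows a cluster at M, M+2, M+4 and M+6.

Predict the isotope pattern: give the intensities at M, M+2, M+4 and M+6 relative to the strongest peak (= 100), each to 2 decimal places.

Expanding (0.8251 + 0.1749)^3:
P(M) = 0.8251^3 = 0.561720
P(M+2) = 3 × 0.8251^2 × 0.1749^1 = 0.357211
P(M+4) = 3 × 0.8251^1 × 0.1749^2 = 0.075719
P(M+6) = 0.1749^3 = 0.005350
The M peak is largest (0.561720); scaling to 100 gives 100.00 : 63.59 : 13.48 : 0.95.

100.00 : 63.59 : 13.48 : 0.95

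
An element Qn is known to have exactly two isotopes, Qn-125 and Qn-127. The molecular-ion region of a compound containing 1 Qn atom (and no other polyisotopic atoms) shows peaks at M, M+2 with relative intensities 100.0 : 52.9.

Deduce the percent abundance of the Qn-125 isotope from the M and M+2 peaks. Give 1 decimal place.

65.4%

Write p for the Qn-125 fraction. I(M+2)/I(M) = [C(1,1)·p^0·(1−p)] / p^1 = 1·(1−p)/p = 52.9/100.0 = 0.5290
(1−p)/p = 0.5290/1 = 0.5290  ⇒  p = 1/(1 + 0.5290) = 0.6540
Qn-125: 65.4%, Qn-127: 34.6%.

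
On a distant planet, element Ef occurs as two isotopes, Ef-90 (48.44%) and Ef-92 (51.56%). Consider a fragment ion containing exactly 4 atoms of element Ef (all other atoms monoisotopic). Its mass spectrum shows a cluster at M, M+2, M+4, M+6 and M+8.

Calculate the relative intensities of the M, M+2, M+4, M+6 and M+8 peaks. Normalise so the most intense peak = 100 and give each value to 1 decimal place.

Expanding (0.4844 + 0.5156)^4:
P(M) = 0.4844^4 = 0.055058
P(M+2) = 4 × 0.4844^3 × 0.5156^1 = 0.234415
P(M+4) = 6 × 0.4844^2 × 0.5156^2 = 0.374270
P(M+6) = 4 × 0.4844^1 × 0.5156^3 = 0.265585
P(M+8) = 0.5156^4 = 0.070673
The M+4 peak is largest (0.374270); scaling to 100 gives 14.7 : 62.6 : 100.0 : 71.0 : 18.9.

14.7 : 62.6 : 100.0 : 71.0 : 18.9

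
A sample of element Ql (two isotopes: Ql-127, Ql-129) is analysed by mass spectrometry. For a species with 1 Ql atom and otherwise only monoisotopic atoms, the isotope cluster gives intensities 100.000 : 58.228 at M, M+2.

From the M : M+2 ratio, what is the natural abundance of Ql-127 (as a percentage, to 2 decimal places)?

Write p for the Ql-127 fraction. I(M+2)/I(M) = [C(1,1)·p^0·(1−p)] / p^1 = 1·(1−p)/p = 58.228/100.000 = 0.5823
(1−p)/p = 0.5823/1 = 0.5823  ⇒  p = 1/(1 + 0.5823) = 0.6320
Ql-127: 63.20%, Ql-129: 36.80%.

63.20%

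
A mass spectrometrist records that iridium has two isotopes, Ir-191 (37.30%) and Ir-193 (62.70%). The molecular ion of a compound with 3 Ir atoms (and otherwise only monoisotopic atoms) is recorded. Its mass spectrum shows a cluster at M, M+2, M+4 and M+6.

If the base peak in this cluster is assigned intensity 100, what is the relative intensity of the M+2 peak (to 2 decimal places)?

59.49

(0.3730 + 0.6270)^3 gives M 0.0519, M+2 0.2617, M+4 0.4399, M+6 0.2465; the largest is M+4.
P(M+4) = C(3,2) × 0.3730^1 × 0.6270^2 = 3 × 0.3730 × 0.393129 = 0.439911 (base)
P(M+2) = C(3,1) × 0.3730^2 × 0.6270^1 = 3 × 0.139129 × 0.6270 = 0.261702
Relative intensity = 0.261702 / 0.439911 × 100 = 59.49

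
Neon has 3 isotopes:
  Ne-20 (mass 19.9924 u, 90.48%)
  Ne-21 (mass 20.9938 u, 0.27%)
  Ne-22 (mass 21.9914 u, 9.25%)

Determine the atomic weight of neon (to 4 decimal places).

20.1800 u

The abundance-weighted mean is 0.9048 × 19.9924 + 0.0027 × 20.9938 + 0.0925 × 21.9914
= 18.08912 + 0.05668 + 2.03420 = 20.18000 u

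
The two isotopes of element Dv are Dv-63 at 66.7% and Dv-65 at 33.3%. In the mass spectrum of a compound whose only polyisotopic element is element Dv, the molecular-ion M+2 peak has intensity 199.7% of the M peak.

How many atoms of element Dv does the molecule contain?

With n Dv atoms, P(M+2)/P(M) = C(n,1)·p^(n−1)q / p^n = n·q/p = n · 0.333/0.667.
n = 1.997 × 0.667/0.333 = 4.00 ≈ 4

4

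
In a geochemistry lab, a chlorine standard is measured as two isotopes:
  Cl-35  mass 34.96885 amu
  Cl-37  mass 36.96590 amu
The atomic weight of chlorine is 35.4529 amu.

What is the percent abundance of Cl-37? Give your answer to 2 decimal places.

Let x be the fractional abundance of Cl-35; then Cl-37 has abundance 1 − x.
34.96885·x + 36.96590·(1 − x) = 35.4529
(34.96885 − 36.96590)·x = 35.4529 − 36.96590
x = -1.51300 / -1.99705 = 0.75762 → 75.76% Cl-35, 24.24% Cl-37.

24.24%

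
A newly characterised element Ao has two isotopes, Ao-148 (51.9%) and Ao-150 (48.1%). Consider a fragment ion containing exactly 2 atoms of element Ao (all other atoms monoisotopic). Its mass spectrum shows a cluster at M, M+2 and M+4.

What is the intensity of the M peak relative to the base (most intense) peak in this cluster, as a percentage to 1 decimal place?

54.0%

(0.519 + 0.481)^2 gives M 0.2694, M+2 0.4993, M+4 0.2314; the largest is M+2.
P(M+2) = C(2,1) × 0.519^1 × 0.481^1 = 2 × 0.5190 × 0.4810 = 0.499278 (base)
P(M) = C(2,0) × 0.519^2 × 0.481^0 = 1 × 0.269361 × 1.0000 = 0.269361
Relative intensity = 0.269361 / 0.499278 × 100 = 54.0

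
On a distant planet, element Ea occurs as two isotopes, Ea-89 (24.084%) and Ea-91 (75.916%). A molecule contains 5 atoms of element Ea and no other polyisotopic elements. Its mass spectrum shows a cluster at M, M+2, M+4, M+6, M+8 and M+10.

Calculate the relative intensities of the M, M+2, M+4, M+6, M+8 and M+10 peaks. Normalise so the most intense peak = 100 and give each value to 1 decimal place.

0.2 : 3.2 : 20.1 : 63.4 : 100.0 : 63.0

The 5 Ea atoms are independent, so intensities follow the terms of (0.24084 + 0.75916)^5.
P(M) = 0.24084^5 = 0.000810
P(M+2) = 5 × 0.24084^4 × 0.75916^1 = 0.012771
P(M+4) = 10 × 0.24084^3 × 0.75916^2 = 0.080510
P(M+6) = 10 × 0.24084^2 × 0.75916^3 = 0.253780
P(M+8) = 5 × 0.24084^1 × 0.75916^4 = 0.399974
P(M+10) = 0.75916^5 = 0.252154
The M+8 peak is largest (0.399974); scaling to 100 gives 0.2 : 3.2 : 20.1 : 63.4 : 100.0 : 63.0.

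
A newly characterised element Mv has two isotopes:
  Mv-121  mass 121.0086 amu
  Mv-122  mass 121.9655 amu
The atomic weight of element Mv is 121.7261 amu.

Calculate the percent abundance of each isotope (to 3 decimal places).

Mv-121: 25.018%, Mv-122: 74.982%

Let x be the fractional abundance of Mv-121; then Mv-122 has abundance 1 − x.
121.0086·x + 121.9655·(1 − x) = 121.7261
(121.0086 − 121.9655)·x = 121.7261 − 121.9655
x = -0.2394 / -0.9569 = 0.25018 → 25.018% Mv-121, 74.982% Mv-122.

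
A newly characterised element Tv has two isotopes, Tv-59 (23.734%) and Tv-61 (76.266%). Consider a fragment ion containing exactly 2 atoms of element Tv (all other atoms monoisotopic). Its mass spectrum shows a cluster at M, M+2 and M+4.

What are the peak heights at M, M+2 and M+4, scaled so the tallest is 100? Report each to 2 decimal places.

9.68 : 62.24 : 100.00

Expanding (0.23734 + 0.76266)^2:
P(M) = 0.23734^2 = 0.056330
P(M+2) = 2 × 0.23734^1 × 0.76266^1 = 0.362019
P(M+4) = 0.76266^2 = 0.581650
The M+4 peak is largest (0.581650); scaling to 100 gives 9.68 : 62.24 : 100.00.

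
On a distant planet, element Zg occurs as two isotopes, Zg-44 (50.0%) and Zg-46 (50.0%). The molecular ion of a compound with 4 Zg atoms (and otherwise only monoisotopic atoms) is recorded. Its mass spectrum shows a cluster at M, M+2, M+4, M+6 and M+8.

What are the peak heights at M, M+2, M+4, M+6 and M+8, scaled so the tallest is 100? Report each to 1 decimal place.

The 4 Zg atoms are independent, so intensities follow the terms of (0.500 + 0.500)^4.
P(M) = 0.500^4 = 0.062500
P(M+2) = 4 × 0.500^3 × 0.500^1 = 0.250000
P(M+4) = 6 × 0.500^2 × 0.500^2 = 0.375000
P(M+6) = 4 × 0.500^1 × 0.500^3 = 0.250000
P(M+8) = 0.500^4 = 0.062500
The M+4 peak is largest (0.375000); scaling to 100 gives 16.7 : 66.7 : 100.0 : 66.7 : 16.7.

16.7 : 66.7 : 100.0 : 66.7 : 16.7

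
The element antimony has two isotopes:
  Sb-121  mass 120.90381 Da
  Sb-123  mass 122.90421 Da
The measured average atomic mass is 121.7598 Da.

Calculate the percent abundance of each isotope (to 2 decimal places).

Sb-121: 57.21%, Sb-123: 42.79%

With x = fraction of Sb-121 (so Sb-123 is 1 − x):
120.90381·x + 122.90421·(1 − x) = 121.7598
(120.90381 − 122.90421)·x = 121.7598 − 122.90421
x = -1.14441 / -2.00040 = 0.57209 → 57.21% Sb-121, 42.79% Sb-123.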